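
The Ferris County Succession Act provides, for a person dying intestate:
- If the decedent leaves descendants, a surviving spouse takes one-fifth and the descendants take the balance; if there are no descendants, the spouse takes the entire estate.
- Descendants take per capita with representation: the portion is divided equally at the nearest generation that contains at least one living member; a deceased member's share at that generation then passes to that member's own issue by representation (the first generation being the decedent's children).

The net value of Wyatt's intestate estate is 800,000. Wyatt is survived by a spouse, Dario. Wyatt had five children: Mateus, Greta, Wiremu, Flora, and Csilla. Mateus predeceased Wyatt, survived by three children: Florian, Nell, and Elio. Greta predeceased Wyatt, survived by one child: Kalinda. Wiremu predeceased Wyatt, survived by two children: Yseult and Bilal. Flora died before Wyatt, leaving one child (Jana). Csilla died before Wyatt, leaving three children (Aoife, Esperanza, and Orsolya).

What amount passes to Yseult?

Dario takes one-fifth of 800,000 = 160,000. The remaining 640,000 passes to the descendants.
No child survives, so the initial division is made at the grandchildren's generation.
The descendants' portion (640,000) is divided into 10 shares of 64,000: Florian, Nell, Elio, Kalinda, Yseult, Bilal, Jana, Aoife, Esperanza, and Orsolya each take 64,000.

Yseult receives 64,000.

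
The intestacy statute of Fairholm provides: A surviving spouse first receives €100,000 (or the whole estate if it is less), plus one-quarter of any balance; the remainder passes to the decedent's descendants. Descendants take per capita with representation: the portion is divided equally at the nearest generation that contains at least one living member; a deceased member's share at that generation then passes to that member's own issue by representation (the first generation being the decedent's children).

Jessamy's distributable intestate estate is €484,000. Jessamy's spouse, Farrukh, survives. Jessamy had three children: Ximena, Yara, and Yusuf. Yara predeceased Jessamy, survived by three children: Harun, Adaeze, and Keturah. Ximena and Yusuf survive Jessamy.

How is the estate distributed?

Farrukh: €196,000; Ximena: €96,000; Harun: €32,000; Adaeze: €32,000; Keturah: €32,000; Yusuf: €96,000

Farrukh first takes €100,000, leaving a balance of €384,000. Farrukh then takes one-quarter of the balance (€96,000), for a total of €196,000. The remaining €288,000 passes to the descendants.
The descendants' portion (€288,000) is divided into 3 shares of €96,000: Ximena and Yusuf each take €96,000; Yara's €96,000 share passes to Yara's issue.
Yara's share (€96,000) is divided into 3 shares of €32,000: Harun, Adaeze, and Keturah each take €32,000.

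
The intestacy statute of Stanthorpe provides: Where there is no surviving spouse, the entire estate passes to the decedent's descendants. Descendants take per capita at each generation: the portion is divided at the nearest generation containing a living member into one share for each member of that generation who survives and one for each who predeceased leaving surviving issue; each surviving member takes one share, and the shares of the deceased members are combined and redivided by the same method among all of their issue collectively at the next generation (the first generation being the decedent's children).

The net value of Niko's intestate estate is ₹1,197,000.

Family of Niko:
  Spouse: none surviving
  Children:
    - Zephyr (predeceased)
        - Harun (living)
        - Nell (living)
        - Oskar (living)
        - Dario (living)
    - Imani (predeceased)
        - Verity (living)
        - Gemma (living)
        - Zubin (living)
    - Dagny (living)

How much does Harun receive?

The entire ₹1,197,000 passes to the descendants.
That amount (₹1,197,000) is divided at the children's generation into 3 shares of ₹399,000. Dagny takes ₹399,000. The 2 shares of the deceased (Zephyr and Imani) are combined into a pool of ₹798,000.
That pool (₹798,000) is divided at the grandchildren's generation equally among Harun, Nell, Oskar, Dario, Verity, Gemma, and Zubin: ₹114,000 each.

Harun receives ₹114,000.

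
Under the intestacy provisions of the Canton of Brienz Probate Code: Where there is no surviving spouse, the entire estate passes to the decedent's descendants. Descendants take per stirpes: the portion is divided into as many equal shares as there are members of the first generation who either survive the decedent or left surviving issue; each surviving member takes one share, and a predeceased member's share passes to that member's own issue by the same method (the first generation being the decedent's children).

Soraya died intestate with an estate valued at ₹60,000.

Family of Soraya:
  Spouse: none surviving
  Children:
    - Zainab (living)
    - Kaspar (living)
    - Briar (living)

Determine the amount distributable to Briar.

The entire ₹60,000 passes to the descendants.
That amount (₹60,000) is divided into 3 shares of ₹20,000: Zainab, Kaspar, and Briar each take ₹20,000.

Briar receives ₹20,000.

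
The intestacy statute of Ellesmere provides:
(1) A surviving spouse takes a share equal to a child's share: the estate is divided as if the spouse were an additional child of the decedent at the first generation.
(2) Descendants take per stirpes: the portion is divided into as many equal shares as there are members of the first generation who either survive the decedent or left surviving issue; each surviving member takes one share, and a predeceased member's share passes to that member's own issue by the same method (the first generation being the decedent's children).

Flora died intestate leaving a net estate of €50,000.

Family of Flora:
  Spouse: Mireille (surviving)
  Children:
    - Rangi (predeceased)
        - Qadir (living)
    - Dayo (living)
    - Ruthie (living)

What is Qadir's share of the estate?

The spouse counts as an additional share at the children's level, so there are 4 primary shares of €12,500. Mireille takes one such share (€12,500).
The children's combined portion (€37,500) is divided into 3 shares of €12,500: Dayo and Ruthie each take €12,500; Rangi's €12,500 share passes to Rangi's issue.
Rangi's share (€12,500) passes entirely to Qadir.

Qadir receives €12,500.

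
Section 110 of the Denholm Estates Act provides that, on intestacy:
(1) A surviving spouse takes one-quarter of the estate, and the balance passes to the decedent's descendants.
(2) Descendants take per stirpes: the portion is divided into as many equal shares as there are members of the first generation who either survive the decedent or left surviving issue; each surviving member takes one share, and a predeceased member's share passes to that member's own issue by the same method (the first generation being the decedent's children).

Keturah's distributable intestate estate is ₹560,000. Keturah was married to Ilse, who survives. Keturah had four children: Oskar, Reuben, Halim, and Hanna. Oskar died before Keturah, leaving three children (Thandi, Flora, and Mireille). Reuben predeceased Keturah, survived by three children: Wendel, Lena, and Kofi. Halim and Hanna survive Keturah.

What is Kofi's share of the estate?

Kofi receives ₹35,000.

Ilse takes one-quarter of ₹560,000 = ₹140,000. The remaining ₹420,000 passes to the descendants.
The descendants' portion (₹420,000) is divided into 4 shares of ₹105,000: Halim and Hanna each take ₹105,000; Oskar's ₹105,000 share passes to Oskar's issue; Reuben's ₹105,000 share passes to Reuben's issue.
Oskar's share (₹105,000) is divided into 3 shares of ₹35,000: Thandi, Flora, and Mireille each take ₹35,000.
Reuben's share (₹105,000) is divided into 3 shares of ₹35,000: Wendel, Lena, and Kofi each take ₹35,000.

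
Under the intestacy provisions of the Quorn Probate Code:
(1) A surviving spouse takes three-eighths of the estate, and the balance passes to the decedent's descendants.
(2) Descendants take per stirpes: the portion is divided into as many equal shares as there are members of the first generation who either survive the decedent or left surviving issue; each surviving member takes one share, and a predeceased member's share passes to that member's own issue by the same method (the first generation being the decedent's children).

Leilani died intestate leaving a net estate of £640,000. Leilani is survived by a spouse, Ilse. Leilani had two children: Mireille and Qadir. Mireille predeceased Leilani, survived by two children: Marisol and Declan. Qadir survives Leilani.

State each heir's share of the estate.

Ilse: £240,000; Marisol: £100,000; Declan: £100,000; Qadir: £200,000

Ilse takes three-eighths of £640,000 = £240,000. The remaining £400,000 passes to the descendants.
The descendants' portion (£400,000) is divided into 2 shares of £200,000: Qadir takes £200,000; Mireille's £200,000 share passes to Mireille's issue.
Mireille's share (£200,000) is divided into 2 shares of £100,000: Marisol and Declan each take £100,000.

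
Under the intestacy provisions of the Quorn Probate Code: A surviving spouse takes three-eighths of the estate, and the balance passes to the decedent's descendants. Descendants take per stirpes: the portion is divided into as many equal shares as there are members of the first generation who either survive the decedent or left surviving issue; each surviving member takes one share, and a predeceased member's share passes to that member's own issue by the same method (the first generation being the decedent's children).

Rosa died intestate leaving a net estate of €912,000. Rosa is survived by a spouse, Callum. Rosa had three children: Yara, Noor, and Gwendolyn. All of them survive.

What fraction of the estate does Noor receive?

Callum takes three-eighths of €912,000 = €342,000. The remaining €570,000 passes to the descendants.
The descendants' portion (€570,000) is divided into 3 shares of €190,000: Yara, Noor, and Gwendolyn each take €190,000.

Noor receives 5/24 of the estate.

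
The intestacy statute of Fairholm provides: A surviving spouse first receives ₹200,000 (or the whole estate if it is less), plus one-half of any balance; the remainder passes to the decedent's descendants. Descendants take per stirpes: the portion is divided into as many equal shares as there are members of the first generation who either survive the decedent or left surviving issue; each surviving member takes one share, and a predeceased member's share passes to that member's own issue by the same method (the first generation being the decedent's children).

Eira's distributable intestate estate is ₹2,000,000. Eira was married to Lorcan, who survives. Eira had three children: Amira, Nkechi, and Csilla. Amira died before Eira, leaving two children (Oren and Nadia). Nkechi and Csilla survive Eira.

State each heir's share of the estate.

Lorcan first takes ₹200,000, leaving a balance of ₹1,800,000. Lorcan then takes one-half of the balance (₹900,000), for a total of ₹1,100,000. The remaining ₹900,000 passes to the descendants.
The descendants' portion (₹900,000) is divided into 3 shares of ₹300,000: Nkechi and Csilla each take ₹300,000; Amira's ₹300,000 share passes to Amira's issue.
Amira's share (₹300,000) is divided into 2 shares of ₹150,000: Oren and Nadia each take ₹150,000.

Lorcan: ₹1,100,000; Oren: ₹150,000; Nadia: ₹150,000; Nkechi: ₹300,000; Csilla: ₹300,000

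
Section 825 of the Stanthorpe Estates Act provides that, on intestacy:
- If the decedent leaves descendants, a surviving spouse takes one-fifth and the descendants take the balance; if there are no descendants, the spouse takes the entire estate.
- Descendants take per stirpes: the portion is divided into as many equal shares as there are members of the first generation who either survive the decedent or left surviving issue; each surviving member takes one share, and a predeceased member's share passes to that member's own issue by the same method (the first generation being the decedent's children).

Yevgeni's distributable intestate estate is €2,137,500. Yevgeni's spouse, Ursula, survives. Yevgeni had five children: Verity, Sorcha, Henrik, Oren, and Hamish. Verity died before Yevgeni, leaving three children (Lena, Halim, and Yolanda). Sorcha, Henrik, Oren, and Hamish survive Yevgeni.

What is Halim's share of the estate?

Halim receives €114,000.

Ursula takes one-fifth of €2,137,500 = €427,500. The remaining €1,710,000 passes to the descendants.
The descendants' portion (€1,710,000) is divided into 5 shares of €342,000: Sorcha, Henrik, Oren, and Hamish each take €342,000; Verity's €342,000 share passes to Verity's issue.
Verity's share (€342,000) is divided into 3 shares of €114,000: Lena, Halim, and Yolanda each take €114,000.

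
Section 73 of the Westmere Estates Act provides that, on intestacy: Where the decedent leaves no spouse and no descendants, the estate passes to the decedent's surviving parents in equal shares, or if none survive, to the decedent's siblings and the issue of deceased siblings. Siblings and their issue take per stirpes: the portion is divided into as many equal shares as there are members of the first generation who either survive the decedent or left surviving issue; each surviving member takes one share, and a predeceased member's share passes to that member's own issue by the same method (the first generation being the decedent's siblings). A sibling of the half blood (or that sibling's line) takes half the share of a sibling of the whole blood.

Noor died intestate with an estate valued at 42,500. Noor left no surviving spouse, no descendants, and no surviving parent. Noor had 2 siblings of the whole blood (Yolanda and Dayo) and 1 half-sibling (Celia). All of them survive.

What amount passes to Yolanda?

Yolanda receives 17,000.

The entire 42,500 passes to the siblings and their issue.
Counting each half-blood sibling's line as half a unit, there are 5/2 units in 42,500, so one unit is 17,000. Whole-blood lines (Yolanda and Dayo) take 17,000 each; half-blood lines (Celia) take 8,500 each.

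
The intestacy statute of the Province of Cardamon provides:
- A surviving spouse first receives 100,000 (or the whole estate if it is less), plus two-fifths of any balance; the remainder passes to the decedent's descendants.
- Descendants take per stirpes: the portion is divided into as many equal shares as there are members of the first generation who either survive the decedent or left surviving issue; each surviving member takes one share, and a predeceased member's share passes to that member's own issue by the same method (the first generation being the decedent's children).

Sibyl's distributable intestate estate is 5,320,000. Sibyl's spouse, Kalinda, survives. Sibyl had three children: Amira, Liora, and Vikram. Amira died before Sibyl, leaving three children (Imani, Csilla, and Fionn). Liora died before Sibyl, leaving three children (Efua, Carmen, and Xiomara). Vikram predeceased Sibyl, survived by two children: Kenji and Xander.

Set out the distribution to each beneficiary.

Kalinda first takes 100,000, leaving a balance of 5,220,000. Kalinda then takes two-fifths of the balance (2,088,000), for a total of 2,188,000. The remaining 3,132,000 passes to the descendants.
The descendants' portion (3,132,000) is divided into 3 shares of 1,044,000: Amira's 1,044,000 share passes to Amira's issue; Liora's 1,044,000 share passes to Liora's issue; Vikram's 1,044,000 share passes to Vikram's issue.
Amira's share (1,044,000) is divided into 3 shares of 348,000: Imani, Csilla, and Fionn each take 348,000.
Liora's share (1,044,000) is divided into 3 shares of 348,000: Efua, Carmen, and Xiomara each take 348,000.
Vikram's share (1,044,000) is divided into 2 shares of 522,000: Kenji and Xander each take 522,000.

Kalinda: 2,188,000; Imani: 348,000; Csilla: 348,000; Fionn: 348,000; Efua: 348,000; Carmen: 348,000; Xiomara: 348,000; Kenji: 522,000; Xander: 522,000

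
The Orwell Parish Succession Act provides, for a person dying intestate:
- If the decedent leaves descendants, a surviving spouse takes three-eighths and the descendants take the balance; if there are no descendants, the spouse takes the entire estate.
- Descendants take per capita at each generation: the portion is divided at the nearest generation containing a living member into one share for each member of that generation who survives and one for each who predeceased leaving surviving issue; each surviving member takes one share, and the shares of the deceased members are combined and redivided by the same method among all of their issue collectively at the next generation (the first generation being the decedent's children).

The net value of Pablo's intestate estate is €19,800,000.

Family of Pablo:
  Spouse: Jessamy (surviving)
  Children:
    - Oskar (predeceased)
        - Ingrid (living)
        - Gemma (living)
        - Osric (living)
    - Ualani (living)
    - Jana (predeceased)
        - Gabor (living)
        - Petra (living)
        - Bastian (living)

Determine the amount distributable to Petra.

Jessamy takes three-eighths of €19,800,000 = €7,425,000. The remaining €12,375,000 passes to the descendants.
The descendants' portion (€12,375,000) is divided at the children's generation into 3 shares of €4,125,000. Ualani takes €4,125,000. The 2 shares of the deceased (Oskar and Jana) are combined into a pool of €8,250,000.
That pool (€8,250,000) is divided at the grandchildren's generation equally among Ingrid, Gemma, Osric, Gabor, Petra, and Bastian: €1,375,000 each.

Petra receives €1,375,000.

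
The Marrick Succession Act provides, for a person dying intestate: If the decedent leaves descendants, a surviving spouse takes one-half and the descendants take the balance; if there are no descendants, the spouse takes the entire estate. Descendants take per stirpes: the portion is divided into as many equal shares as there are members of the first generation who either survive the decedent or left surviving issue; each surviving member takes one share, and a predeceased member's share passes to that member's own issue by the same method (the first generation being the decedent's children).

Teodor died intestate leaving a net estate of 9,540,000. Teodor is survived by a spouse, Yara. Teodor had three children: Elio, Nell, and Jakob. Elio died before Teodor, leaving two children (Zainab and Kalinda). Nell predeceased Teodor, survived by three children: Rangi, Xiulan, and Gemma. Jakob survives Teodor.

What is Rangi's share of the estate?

Rangi receives 530,000.

Yara takes one-half of 9,540,000 = 4,770,000. The remaining 4,770,000 passes to the descendants.
The descendants' portion (4,770,000) is divided into 3 shares of 1,590,000: Jakob takes 1,590,000; Elio's 1,590,000 share passes to Elio's issue; Nell's 1,590,000 share passes to Nell's issue.
Elio's share (1,590,000) is divided into 2 shares of 795,000: Zainab and Kalinda each take 795,000.
Nell's share (1,590,000) is divided into 3 shares of 530,000: Rangi, Xiulan, and Gemma each take 530,000.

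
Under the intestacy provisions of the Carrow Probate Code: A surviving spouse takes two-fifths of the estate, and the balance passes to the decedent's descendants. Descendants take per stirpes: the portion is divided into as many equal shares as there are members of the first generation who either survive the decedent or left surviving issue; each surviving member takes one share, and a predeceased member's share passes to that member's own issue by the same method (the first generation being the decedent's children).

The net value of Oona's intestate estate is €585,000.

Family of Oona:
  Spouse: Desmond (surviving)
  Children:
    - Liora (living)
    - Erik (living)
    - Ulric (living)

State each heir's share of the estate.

Desmond: €234,000; Liora: €117,000; Erik: €117,000; Ulric: €117,000

Desmond takes two-fifths of €585,000 = €234,000. The remaining €351,000 passes to the descendants.
The descendants' portion (€351,000) is divided into 3 shares of €117,000: Liora, Erik, and Ulric each take €117,000.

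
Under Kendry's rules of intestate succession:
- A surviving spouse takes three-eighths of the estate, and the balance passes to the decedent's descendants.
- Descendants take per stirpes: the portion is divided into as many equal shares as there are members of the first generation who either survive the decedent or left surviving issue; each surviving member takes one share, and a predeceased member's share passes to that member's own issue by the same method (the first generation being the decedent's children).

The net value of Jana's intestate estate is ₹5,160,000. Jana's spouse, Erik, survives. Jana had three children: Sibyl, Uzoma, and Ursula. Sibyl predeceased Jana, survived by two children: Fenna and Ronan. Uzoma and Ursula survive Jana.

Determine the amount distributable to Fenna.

Erik takes three-eighths of ₹5,160,000 = ₹1,935,000. The remaining ₹3,225,000 passes to the descendants.
The descendants' portion (₹3,225,000) is divided into 3 shares of ₹1,075,000: Uzoma and Ursula each take ₹1,075,000; Sibyl's ₹1,075,000 share passes to Sibyl's issue.
Sibyl's share (₹1,075,000) is divided into 2 shares of ₹537,500: Fenna and Ronan each take ₹537,500.

Fenna receives ₹537,500.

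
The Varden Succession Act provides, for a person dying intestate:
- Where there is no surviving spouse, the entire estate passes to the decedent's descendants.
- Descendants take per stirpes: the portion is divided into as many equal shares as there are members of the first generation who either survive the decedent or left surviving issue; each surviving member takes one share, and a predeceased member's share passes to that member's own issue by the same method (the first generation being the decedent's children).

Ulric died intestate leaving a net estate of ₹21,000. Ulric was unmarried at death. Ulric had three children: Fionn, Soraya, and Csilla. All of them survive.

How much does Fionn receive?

The entire ₹21,000 passes to the descendants.
That amount (₹21,000) is divided into 3 shares of ₹7,000: Fionn, Soraya, and Csilla each take ₹7,000.

Fionn receives ₹7,000.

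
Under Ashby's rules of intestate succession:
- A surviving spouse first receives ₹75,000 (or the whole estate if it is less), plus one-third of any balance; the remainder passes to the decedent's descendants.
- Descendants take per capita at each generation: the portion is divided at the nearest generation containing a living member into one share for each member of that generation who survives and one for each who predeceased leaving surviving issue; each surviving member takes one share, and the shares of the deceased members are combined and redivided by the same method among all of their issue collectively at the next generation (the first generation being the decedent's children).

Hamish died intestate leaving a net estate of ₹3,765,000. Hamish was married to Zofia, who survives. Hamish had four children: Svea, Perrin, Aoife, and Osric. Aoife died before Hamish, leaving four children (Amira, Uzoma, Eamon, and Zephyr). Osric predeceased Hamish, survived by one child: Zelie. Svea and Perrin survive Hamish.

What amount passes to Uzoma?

Zofia first takes ₹75,000, leaving a balance of ₹3,690,000. Zofia then takes one-third of the balance (₹1,230,000), for a total of ₹1,305,000. The remaining ₹2,460,000 passes to the descendants.
The descendants' portion (₹2,460,000) is divided at the children's generation into 4 shares of ₹615,000. Svea and Perrin each take ₹615,000. The 2 shares of the deceased (Aoife and Osric) are combined into a pool of ₹1,230,000.
That pool (₹1,230,000) is divided at the grandchildren's generation equally among Amira, Uzoma, Eamon, Zephyr, and Zelie: ₹246,000 each.

Uzoma receives ₹246,000.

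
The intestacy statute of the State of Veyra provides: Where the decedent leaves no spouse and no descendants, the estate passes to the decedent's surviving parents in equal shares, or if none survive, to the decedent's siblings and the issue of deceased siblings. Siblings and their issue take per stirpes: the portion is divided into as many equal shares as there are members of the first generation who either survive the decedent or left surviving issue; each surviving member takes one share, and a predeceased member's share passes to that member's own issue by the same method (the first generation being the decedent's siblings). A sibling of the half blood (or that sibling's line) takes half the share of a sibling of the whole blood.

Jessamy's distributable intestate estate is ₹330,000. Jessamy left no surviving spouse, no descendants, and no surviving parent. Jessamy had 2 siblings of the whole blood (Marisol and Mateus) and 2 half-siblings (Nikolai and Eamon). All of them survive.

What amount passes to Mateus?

The entire ₹330,000 passes to the siblings and their issue.
Counting each half-blood sibling's line as half a unit, there are 3 units in ₹330,000, so one unit is ₹110,000. Whole-blood lines (Marisol and Mateus) take ₹110,000 each; half-blood lines (Nikolai and Eamon) take ₹55,000 each.

Mateus receives ₹110,000.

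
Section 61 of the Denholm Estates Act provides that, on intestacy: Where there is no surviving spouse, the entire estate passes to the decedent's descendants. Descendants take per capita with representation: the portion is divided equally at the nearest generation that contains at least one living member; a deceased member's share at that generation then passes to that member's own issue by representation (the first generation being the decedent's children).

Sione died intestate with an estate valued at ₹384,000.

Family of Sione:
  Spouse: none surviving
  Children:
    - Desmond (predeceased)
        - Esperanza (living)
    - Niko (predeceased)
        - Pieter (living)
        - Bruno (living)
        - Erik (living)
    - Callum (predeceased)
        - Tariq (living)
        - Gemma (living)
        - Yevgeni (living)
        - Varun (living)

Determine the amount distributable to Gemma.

Gemma receives ₹48,000.

The entire ₹384,000 passes to the descendants.
No child survives, so the initial division is made at the grandchildren's generation.
That amount (₹384,000) is divided into 8 shares of ₹48,000: Esperanza, Pieter, Bruno, Erik, Tariq, Gemma, Yevgeni, and Varun each take ₹48,000.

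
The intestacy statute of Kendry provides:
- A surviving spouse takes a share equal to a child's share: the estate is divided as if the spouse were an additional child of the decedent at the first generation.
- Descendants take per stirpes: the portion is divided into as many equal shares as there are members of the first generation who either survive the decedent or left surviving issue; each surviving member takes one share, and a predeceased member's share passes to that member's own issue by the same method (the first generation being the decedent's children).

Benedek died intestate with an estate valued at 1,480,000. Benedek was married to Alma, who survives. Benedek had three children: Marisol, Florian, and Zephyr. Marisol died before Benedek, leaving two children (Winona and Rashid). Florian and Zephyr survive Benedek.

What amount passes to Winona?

Winona receives 185,000.

The spouse counts as an additional share at the children's level, so there are 4 primary shares of 370,000. Alma takes one such share (370,000).
The children's combined portion (1,110,000) is divided into 3 shares of 370,000: Florian and Zephyr each take 370,000; Marisol's 370,000 share passes to Marisol's issue.
Marisol's share (370,000) is divided into 2 shares of 185,000: Winona and Rashid each take 185,000.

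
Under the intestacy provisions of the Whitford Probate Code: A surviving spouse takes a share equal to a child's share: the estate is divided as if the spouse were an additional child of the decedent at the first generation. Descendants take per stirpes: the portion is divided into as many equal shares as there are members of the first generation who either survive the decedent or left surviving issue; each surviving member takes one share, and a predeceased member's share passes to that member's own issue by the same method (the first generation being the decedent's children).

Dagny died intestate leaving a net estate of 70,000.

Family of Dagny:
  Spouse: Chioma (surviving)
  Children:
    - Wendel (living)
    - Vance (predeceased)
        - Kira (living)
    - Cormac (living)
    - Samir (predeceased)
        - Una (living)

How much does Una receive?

The spouse counts as an additional share at the children's level, so there are 5 primary shares of 14,000. Chioma takes one such share (14,000).
The children's combined portion (56,000) is divided into 4 shares of 14,000: Wendel and Cormac each take 14,000; Vance's 14,000 share passes to Vance's issue; Samir's 14,000 share passes to Samir's issue.
Vance's share (14,000) passes entirely to Kira.
Samir's share (14,000) passes entirely to Una.

Una receives 14,000.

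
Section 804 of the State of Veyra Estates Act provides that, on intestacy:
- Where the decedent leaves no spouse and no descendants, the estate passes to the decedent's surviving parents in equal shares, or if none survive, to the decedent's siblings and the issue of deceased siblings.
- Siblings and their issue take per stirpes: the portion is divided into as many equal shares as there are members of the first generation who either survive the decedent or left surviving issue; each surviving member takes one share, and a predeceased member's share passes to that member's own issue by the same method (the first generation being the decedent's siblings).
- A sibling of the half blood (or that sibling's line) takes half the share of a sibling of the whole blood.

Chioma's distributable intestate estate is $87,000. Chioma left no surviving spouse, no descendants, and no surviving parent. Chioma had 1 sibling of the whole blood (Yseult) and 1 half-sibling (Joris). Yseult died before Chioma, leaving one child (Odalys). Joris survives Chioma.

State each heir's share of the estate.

The entire $87,000 passes to the siblings and their issue.
Counting each half-blood sibling's line as half a unit, there are 3/2 units in $87,000, so one unit is $58,000. Whole-blood lines (Yseult) take $58,000 each; half-blood lines (Joris) take $29,000 each.
Yseult's share ($58,000) passes entirely to Odalys.

Odalys: $58,000; Joris: $29,000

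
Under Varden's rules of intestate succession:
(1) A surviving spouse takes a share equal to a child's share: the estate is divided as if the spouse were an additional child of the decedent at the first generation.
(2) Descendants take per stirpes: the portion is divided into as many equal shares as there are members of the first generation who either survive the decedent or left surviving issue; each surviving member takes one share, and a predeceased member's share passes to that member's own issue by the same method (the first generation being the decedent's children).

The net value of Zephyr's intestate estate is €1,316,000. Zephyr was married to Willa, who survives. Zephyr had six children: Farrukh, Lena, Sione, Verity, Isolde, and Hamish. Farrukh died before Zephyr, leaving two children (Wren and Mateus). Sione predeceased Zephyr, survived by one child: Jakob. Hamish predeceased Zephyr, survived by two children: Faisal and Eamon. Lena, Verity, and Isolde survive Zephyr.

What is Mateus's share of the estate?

The spouse counts as an additional share at the children's level, so there are 7 primary shares of €188,000. Willa takes one such share (€188,000).
The children's combined portion (€1,128,000) is divided into 6 shares of €188,000: Lena, Verity, and Isolde each take €188,000; Farrukh's €188,000 share passes to Farrukh's issue; Sione's €188,000 share passes to Sione's issue; Hamish's €188,000 share passes to Hamish's issue.
Farrukh's share (€188,000) is divided into 2 shares of €94,000: Wren and Mateus each take €94,000.
Sione's share (€188,000) passes entirely to Jakob.
Hamish's share (€188,000) is divided into 2 shares of €94,000: Faisal and Eamon each take €94,000.

Mateus receives €94,000.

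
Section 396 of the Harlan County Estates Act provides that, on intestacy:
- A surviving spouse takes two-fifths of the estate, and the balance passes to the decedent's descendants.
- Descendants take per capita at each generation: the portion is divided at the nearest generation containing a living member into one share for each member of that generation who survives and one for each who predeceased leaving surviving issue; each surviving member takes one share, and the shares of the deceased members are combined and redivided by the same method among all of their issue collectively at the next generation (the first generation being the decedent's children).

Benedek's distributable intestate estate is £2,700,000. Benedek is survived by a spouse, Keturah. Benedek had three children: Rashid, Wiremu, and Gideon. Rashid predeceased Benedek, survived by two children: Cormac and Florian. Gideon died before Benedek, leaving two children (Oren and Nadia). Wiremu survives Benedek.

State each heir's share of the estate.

Keturah: £1,080,000; Cormac: £270,000; Florian: £270,000; Wiremu: £540,000; Oren: £270,000; Nadia: £270,000

Keturah takes two-fifths of £2,700,000 = £1,080,000. The remaining £1,620,000 passes to the descendants.
The descendants' portion (£1,620,000) is divided at the children's generation into 3 shares of £540,000. Wiremu takes £540,000. The 2 shares of the deceased (Rashid and Gideon) are combined into a pool of £1,080,000.
That pool (£1,080,000) is divided at the grandchildren's generation equally among Cormac, Florian, Oren, and Nadia: £270,000 each.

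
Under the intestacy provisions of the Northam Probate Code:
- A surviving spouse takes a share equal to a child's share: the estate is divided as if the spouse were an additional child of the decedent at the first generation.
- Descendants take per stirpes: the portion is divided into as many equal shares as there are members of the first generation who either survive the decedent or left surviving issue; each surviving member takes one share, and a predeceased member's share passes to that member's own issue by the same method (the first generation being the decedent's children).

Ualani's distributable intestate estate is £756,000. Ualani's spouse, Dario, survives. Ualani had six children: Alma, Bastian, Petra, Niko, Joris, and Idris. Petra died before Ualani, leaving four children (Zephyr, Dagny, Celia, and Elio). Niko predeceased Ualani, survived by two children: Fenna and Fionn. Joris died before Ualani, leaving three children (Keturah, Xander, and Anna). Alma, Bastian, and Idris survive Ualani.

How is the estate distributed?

Dario: £108,000; Alma: £108,000; Bastian: £108,000; Zephyr: £27,000; Dagny: £27,000; Celia: £27,000; Elio: £27,000; Fenna: £54,000; Fionn: £54,000; Keturah: £36,000; Xander: £36,000; Anna: £36,000; Idris: £108,000

The spouse counts as an additional share at the children's level, so there are 7 primary shares of £108,000. Dario takes one such share (£108,000).
The children's combined portion (£648,000) is divided into 6 shares of £108,000: Alma, Bastian, and Idris each take £108,000; Petra's £108,000 share passes to Petra's issue; Niko's £108,000 share passes to Niko's issue; Joris's £108,000 share passes to Joris's issue.
Petra's share (£108,000) is divided into 4 shares of £27,000: Zephyr, Dagny, Celia, and Elio each take £27,000.
Niko's share (£108,000) is divided into 2 shares of £54,000: Fenna and Fionn each take £54,000.
Joris's share (£108,000) is divided into 3 shares of £36,000: Keturah, Xander, and Anna each take £36,000.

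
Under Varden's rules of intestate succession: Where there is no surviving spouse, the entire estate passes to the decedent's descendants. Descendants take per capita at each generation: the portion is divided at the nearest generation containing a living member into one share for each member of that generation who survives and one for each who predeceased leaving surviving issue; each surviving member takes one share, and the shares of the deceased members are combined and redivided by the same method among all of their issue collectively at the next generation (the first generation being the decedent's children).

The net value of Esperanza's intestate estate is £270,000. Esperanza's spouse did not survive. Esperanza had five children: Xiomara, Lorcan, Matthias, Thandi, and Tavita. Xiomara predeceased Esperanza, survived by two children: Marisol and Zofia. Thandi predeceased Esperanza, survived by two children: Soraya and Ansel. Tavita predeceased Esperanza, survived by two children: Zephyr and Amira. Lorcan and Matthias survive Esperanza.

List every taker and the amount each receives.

Marisol: £27,000; Zofia: £27,000; Lorcan: £54,000; Matthias: £54,000; Soraya: £27,000; Ansel: £27,000; Zephyr: £27,000; Amira: £27,000

The entire £270,000 passes to the descendants.
That amount (£270,000) is divided at the children's generation into 5 shares of £54,000. Lorcan and Matthias each take £54,000. The 3 shares of the deceased (Xiomara, Thandi, and Tavita) are combined into a pool of £162,000.
That pool (£162,000) is divided at the grandchildren's generation equally among Marisol, Zofia, Soraya, Ansel, Zephyr, and Amira: £27,000 each.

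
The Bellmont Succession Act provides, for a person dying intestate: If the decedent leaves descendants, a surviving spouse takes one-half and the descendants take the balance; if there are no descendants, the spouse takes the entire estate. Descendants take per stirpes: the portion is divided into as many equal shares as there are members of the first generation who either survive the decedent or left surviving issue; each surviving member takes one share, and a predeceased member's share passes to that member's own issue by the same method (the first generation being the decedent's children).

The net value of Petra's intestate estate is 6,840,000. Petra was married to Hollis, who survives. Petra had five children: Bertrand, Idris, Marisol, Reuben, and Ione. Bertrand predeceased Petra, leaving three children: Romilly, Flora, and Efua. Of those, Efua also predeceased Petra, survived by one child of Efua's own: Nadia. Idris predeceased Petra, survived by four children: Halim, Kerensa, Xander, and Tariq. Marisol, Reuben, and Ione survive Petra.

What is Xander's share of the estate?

Xander receives 171,000.

Hollis takes one-half of 6,840,000 = 3,420,000. The remaining 3,420,000 passes to the descendants.
The descendants' portion (3,420,000) is divided into 5 shares of 684,000: Marisol, Reuben, and Ione each take 684,000; Bertrand's 684,000 share passes to Bertrand's issue; Idris's 684,000 share passes to Idris's issue.
Bertrand's share (684,000) is divided into 3 shares of 228,000: Romilly and Flora each take 228,000; Efua's 228,000 share passes to Efua's issue.
Efua's share (228,000) passes entirely to Nadia.
Idris's share (684,000) is divided into 4 shares of 171,000: Halim, Kerensa, Xander, and Tariq each take 171,000.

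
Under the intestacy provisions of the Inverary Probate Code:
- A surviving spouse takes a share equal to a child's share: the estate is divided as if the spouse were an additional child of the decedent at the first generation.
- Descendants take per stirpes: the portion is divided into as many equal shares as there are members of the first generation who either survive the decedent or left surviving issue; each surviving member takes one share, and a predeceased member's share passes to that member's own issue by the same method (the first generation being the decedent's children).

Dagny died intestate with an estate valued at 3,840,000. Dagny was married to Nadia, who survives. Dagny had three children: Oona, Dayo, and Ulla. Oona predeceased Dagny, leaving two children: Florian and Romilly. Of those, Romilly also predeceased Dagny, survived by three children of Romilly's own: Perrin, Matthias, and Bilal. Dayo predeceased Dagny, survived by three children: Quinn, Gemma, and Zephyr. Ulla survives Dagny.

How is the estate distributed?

Nadia: 960,000; Florian: 480,000; Perrin: 160,000; Matthias: 160,000; Bilal: 160,000; Quinn: 320,000; Gemma: 320,000; Zephyr: 320,000; Ulla: 960,000

The spouse counts as an additional share at the children's level, so there are 4 primary shares of 960,000. Nadia takes one such share (960,000).
The children's combined portion (2,880,000) is divided into 3 shares of 960,000: Ulla takes 960,000; Oona's 960,000 share passes to Oona's issue; Dayo's 960,000 share passes to Dayo's issue.
Oona's share (960,000) is divided into 2 shares of 480,000: Florian takes 480,000; Romilly's 480,000 share passes to Romilly's issue.
Romilly's share (480,000) is divided into 3 shares of 160,000: Perrin, Matthias, and Bilal each take 160,000.
Dayo's share (960,000) is divided into 3 shares of 320,000: Quinn, Gemma, and Zephyr each take 320,000.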